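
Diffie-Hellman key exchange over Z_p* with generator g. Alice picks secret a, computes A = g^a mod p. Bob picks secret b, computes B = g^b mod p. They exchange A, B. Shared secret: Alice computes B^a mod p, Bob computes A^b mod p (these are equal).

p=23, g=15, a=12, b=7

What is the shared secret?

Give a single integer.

Answer: 12

Derivation:
A = 15^12 mod 23  (bits of 12 = 1100)
  bit 0 = 1: r = r^2 * 15 mod 23 = 1^2 * 15 = 1*15 = 15
  bit 1 = 1: r = r^2 * 15 mod 23 = 15^2 * 15 = 18*15 = 17
  bit 2 = 0: r = r^2 mod 23 = 17^2 = 13
  bit 3 = 0: r = r^2 mod 23 = 13^2 = 8
  -> A = 8
B = 15^7 mod 23  (bits of 7 = 111)
  bit 0 = 1: r = r^2 * 15 mod 23 = 1^2 * 15 = 1*15 = 15
  bit 1 = 1: r = r^2 * 15 mod 23 = 15^2 * 15 = 18*15 = 17
  bit 2 = 1: r = r^2 * 15 mod 23 = 17^2 * 15 = 13*15 = 11
  -> B = 11
s = B^a = 11^12 mod 23  (bits of 12 = 1100)
  bit 0 = 1: r = r^2 * 11 mod 23 = 1^2 * 11 = 1*11 = 11
  bit 1 = 1: r = r^2 * 11 mod 23 = 11^2 * 11 = 6*11 = 20
  bit 2 = 0: r = r^2 mod 23 = 20^2 = 9
  bit 3 = 0: r = r^2 mod 23 = 9^2 = 12
  -> s = B^a = 12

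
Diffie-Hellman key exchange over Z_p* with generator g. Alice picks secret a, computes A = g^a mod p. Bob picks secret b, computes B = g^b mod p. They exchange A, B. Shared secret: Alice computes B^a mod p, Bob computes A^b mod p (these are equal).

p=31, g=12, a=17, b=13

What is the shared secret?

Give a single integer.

A = 12^17 mod 31  (bits of 17 = 10001)
  bit 0 = 1: r = r^2 * 12 mod 31 = 1^2 * 12 = 1*12 = 12
  bit 1 = 0: r = r^2 mod 31 = 12^2 = 20
  bit 2 = 0: r = r^2 mod 31 = 20^2 = 28
  bit 3 = 0: r = r^2 mod 31 = 28^2 = 9
  bit 4 = 1: r = r^2 * 12 mod 31 = 9^2 * 12 = 19*12 = 11
  -> A = 11
B = 12^13 mod 31  (bits of 13 = 1101)
  bit 0 = 1: r = r^2 * 12 mod 31 = 1^2 * 12 = 1*12 = 12
  bit 1 = 1: r = r^2 * 12 mod 31 = 12^2 * 12 = 20*12 = 23
  bit 2 = 0: r = r^2 mod 31 = 23^2 = 2
  bit 3 = 1: r = r^2 * 12 mod 31 = 2^2 * 12 = 4*12 = 17
  -> B = 17
s = B^a = 17^17 mod 31  (bits of 17 = 10001)
  bit 0 = 1: r = r^2 * 17 mod 31 = 1^2 * 17 = 1*17 = 17
  bit 1 = 0: r = r^2 mod 31 = 17^2 = 10
  bit 2 = 0: r = r^2 mod 31 = 10^2 = 7
  bit 3 = 0: r = r^2 mod 31 = 7^2 = 18
  bit 4 = 1: r = r^2 * 17 mod 31 = 18^2 * 17 = 14*17 = 21
  -> s = B^a = 21

Answer: 21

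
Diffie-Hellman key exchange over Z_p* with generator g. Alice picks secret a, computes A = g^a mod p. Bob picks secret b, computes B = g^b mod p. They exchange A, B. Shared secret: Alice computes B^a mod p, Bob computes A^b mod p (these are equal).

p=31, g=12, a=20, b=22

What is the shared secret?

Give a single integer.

Answer: 5

Derivation:
A = 12^20 mod 31  (bits of 20 = 10100)
  bit 0 = 1: r = r^2 * 12 mod 31 = 1^2 * 12 = 1*12 = 12
  bit 1 = 0: r = r^2 mod 31 = 12^2 = 20
  bit 2 = 1: r = r^2 * 12 mod 31 = 20^2 * 12 = 28*12 = 26
  bit 3 = 0: r = r^2 mod 31 = 26^2 = 25
  bit 4 = 0: r = r^2 mod 31 = 25^2 = 5
  -> A = 5
B = 12^22 mod 31  (bits of 22 = 10110)
  bit 0 = 1: r = r^2 * 12 mod 31 = 1^2 * 12 = 1*12 = 12
  bit 1 = 0: r = r^2 mod 31 = 12^2 = 20
  bit 2 = 1: r = r^2 * 12 mod 31 = 20^2 * 12 = 28*12 = 26
  bit 3 = 1: r = r^2 * 12 mod 31 = 26^2 * 12 = 25*12 = 21
  bit 4 = 0: r = r^2 mod 31 = 21^2 = 7
  -> B = 7
s = B^a = 7^20 mod 31  (bits of 20 = 10100)
  bit 0 = 1: r = r^2 * 7 mod 31 = 1^2 * 7 = 1*7 = 7
  bit 1 = 0: r = r^2 mod 31 = 7^2 = 18
  bit 2 = 1: r = r^2 * 7 mod 31 = 18^2 * 7 = 14*7 = 5
  bit 3 = 0: r = r^2 mod 31 = 5^2 = 25
  bit 4 = 0: r = r^2 mod 31 = 25^2 = 5
  -> s = B^a = 5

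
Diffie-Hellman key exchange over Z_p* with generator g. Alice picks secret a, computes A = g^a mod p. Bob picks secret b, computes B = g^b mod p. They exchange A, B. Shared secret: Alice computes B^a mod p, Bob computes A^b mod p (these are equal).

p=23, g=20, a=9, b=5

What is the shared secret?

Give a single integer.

A = 20^9 mod 23  (bits of 9 = 1001)
  bit 0 = 1: r = r^2 * 20 mod 23 = 1^2 * 20 = 1*20 = 20
  bit 1 = 0: r = r^2 mod 23 = 20^2 = 9
  bit 2 = 0: r = r^2 mod 23 = 9^2 = 12
  bit 3 = 1: r = r^2 * 20 mod 23 = 12^2 * 20 = 6*20 = 5
  -> A = 5
B = 20^5 mod 23  (bits of 5 = 101)
  bit 0 = 1: r = r^2 * 20 mod 23 = 1^2 * 20 = 1*20 = 20
  bit 1 = 0: r = r^2 mod 23 = 20^2 = 9
  bit 2 = 1: r = r^2 * 20 mod 23 = 9^2 * 20 = 12*20 = 10
  -> B = 10
s = B^a = 10^9 mod 23  (bits of 9 = 1001)
  bit 0 = 1: r = r^2 * 10 mod 23 = 1^2 * 10 = 1*10 = 10
  bit 1 = 0: r = r^2 mod 23 = 10^2 = 8
  bit 2 = 0: r = r^2 mod 23 = 8^2 = 18
  bit 3 = 1: r = r^2 * 10 mod 23 = 18^2 * 10 = 2*10 = 20
  -> s = B^a = 20

Answer: 20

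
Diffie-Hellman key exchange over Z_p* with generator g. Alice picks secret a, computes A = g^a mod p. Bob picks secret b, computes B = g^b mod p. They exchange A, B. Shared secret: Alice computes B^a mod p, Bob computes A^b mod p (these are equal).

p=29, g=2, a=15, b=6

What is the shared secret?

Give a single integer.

Answer: 6

Derivation:
A = 2^15 mod 29  (bits of 15 = 1111)
  bit 0 = 1: r = r^2 * 2 mod 29 = 1^2 * 2 = 1*2 = 2
  bit 1 = 1: r = r^2 * 2 mod 29 = 2^2 * 2 = 4*2 = 8
  bit 2 = 1: r = r^2 * 2 mod 29 = 8^2 * 2 = 6*2 = 12
  bit 3 = 1: r = r^2 * 2 mod 29 = 12^2 * 2 = 28*2 = 27
  -> A = 27
B = 2^6 mod 29  (bits of 6 = 110)
  bit 0 = 1: r = r^2 * 2 mod 29 = 1^2 * 2 = 1*2 = 2
  bit 1 = 1: r = r^2 * 2 mod 29 = 2^2 * 2 = 4*2 = 8
  bit 2 = 0: r = r^2 mod 29 = 8^2 = 6
  -> B = 6
s = B^a = 6^15 mod 29  (bits of 15 = 1111)
  bit 0 = 1: r = r^2 * 6 mod 29 = 1^2 * 6 = 1*6 = 6
  bit 1 = 1: r = r^2 * 6 mod 29 = 6^2 * 6 = 7*6 = 13
  bit 2 = 1: r = r^2 * 6 mod 29 = 13^2 * 6 = 24*6 = 28
  bit 3 = 1: r = r^2 * 6 mod 29 = 28^2 * 6 = 1*6 = 6
  -> s = B^a = 6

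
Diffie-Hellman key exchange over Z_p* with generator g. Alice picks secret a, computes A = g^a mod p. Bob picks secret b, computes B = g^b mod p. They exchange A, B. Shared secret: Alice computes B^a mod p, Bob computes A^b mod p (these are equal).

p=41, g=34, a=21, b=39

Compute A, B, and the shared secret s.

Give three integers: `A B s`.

A = 34^21 mod 41  (bits of 21 = 10101)
  bit 0 = 1: r = r^2 * 34 mod 41 = 1^2 * 34 = 1*34 = 34
  bit 1 = 0: r = r^2 mod 41 = 34^2 = 8
  bit 2 = 1: r = r^2 * 34 mod 41 = 8^2 * 34 = 23*34 = 3
  bit 3 = 0: r = r^2 mod 41 = 3^2 = 9
  bit 4 = 1: r = r^2 * 34 mod 41 = 9^2 * 34 = 40*34 = 7
  -> A = 7
B = 34^39 mod 41  (bits of 39 = 100111)
  bit 0 = 1: r = r^2 * 34 mod 41 = 1^2 * 34 = 1*34 = 34
  bit 1 = 0: r = r^2 mod 41 = 34^2 = 8
  bit 2 = 0: r = r^2 mod 41 = 8^2 = 23
  bit 3 = 1: r = r^2 * 34 mod 41 = 23^2 * 34 = 37*34 = 28
  bit 4 = 1: r = r^2 * 34 mod 41 = 28^2 * 34 = 5*34 = 6
  bit 5 = 1: r = r^2 * 34 mod 41 = 6^2 * 34 = 36*34 = 35
  -> B = 35
s = B^a = 35^21 mod 41  (bits of 21 = 10101)
  bit 0 = 1: r = r^2 * 35 mod 41 = 1^2 * 35 = 1*35 = 35
  bit 1 = 0: r = r^2 mod 41 = 35^2 = 36
  bit 2 = 1: r = r^2 * 35 mod 41 = 36^2 * 35 = 25*35 = 14
  bit 3 = 0: r = r^2 mod 41 = 14^2 = 32
  bit 4 = 1: r = r^2 * 35 mod 41 = 32^2 * 35 = 40*35 = 6
  -> s = B^a = 6

Answer: 7 35 6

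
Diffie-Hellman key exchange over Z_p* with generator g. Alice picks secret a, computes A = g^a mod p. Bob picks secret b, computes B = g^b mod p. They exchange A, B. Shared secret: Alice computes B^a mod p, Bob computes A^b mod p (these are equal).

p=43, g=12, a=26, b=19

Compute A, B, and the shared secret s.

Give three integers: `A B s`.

Answer: 9 20 17

Derivation:
A = 12^26 mod 43  (bits of 26 = 11010)
  bit 0 = 1: r = r^2 * 12 mod 43 = 1^2 * 12 = 1*12 = 12
  bit 1 = 1: r = r^2 * 12 mod 43 = 12^2 * 12 = 15*12 = 8
  bit 2 = 0: r = r^2 mod 43 = 8^2 = 21
  bit 3 = 1: r = r^2 * 12 mod 43 = 21^2 * 12 = 11*12 = 3
  bit 4 = 0: r = r^2 mod 43 = 3^2 = 9
  -> A = 9
B = 12^19 mod 43  (bits of 19 = 10011)
  bit 0 = 1: r = r^2 * 12 mod 43 = 1^2 * 12 = 1*12 = 12
  bit 1 = 0: r = r^2 mod 43 = 12^2 = 15
  bit 2 = 0: r = r^2 mod 43 = 15^2 = 10
  bit 3 = 1: r = r^2 * 12 mod 43 = 10^2 * 12 = 14*12 = 39
  bit 4 = 1: r = r^2 * 12 mod 43 = 39^2 * 12 = 16*12 = 20
  -> B = 20
s = B^a = 20^26 mod 43  (bits of 26 = 11010)
  bit 0 = 1: r = r^2 * 20 mod 43 = 1^2 * 20 = 1*20 = 20
  bit 1 = 1: r = r^2 * 20 mod 43 = 20^2 * 20 = 13*20 = 2
  bit 2 = 0: r = r^2 mod 43 = 2^2 = 4
  bit 3 = 1: r = r^2 * 20 mod 43 = 4^2 * 20 = 16*20 = 19
  bit 4 = 0: r = r^2 mod 43 = 19^2 = 17
  -> s = B^a = 17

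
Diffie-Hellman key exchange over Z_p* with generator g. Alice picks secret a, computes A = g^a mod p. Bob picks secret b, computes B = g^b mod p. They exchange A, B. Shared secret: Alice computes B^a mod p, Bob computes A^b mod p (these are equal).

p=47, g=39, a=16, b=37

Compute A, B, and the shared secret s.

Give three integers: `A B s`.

A = 39^16 mod 47  (bits of 16 = 10000)
  bit 0 = 1: r = r^2 * 39 mod 47 = 1^2 * 39 = 1*39 = 39
  bit 1 = 0: r = r^2 mod 47 = 39^2 = 17
  bit 2 = 0: r = r^2 mod 47 = 17^2 = 7
  bit 3 = 0: r = r^2 mod 47 = 7^2 = 2
  bit 4 = 0: r = r^2 mod 47 = 2^2 = 4
  -> A = 4
B = 39^37 mod 47  (bits of 37 = 100101)
  bit 0 = 1: r = r^2 * 39 mod 47 = 1^2 * 39 = 1*39 = 39
  bit 1 = 0: r = r^2 mod 47 = 39^2 = 17
  bit 2 = 0: r = r^2 mod 47 = 17^2 = 7
  bit 3 = 1: r = r^2 * 39 mod 47 = 7^2 * 39 = 2*39 = 31
  bit 4 = 0: r = r^2 mod 47 = 31^2 = 21
  bit 5 = 1: r = r^2 * 39 mod 47 = 21^2 * 39 = 18*39 = 44
  -> B = 44
s = B^a = 44^16 mod 47  (bits of 16 = 10000)
  bit 0 = 1: r = r^2 * 44 mod 47 = 1^2 * 44 = 1*44 = 44
  bit 1 = 0: r = r^2 mod 47 = 44^2 = 9
  bit 2 = 0: r = r^2 mod 47 = 9^2 = 34
  bit 3 = 0: r = r^2 mod 47 = 34^2 = 28
  bit 4 = 0: r = r^2 mod 47 = 28^2 = 32
  -> s = B^a = 32

Answer: 4 44 32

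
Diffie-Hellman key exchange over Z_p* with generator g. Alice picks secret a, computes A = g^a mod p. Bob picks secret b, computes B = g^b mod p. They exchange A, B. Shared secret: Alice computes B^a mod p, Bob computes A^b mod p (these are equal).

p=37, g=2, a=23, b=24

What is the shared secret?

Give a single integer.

Answer: 26

Derivation:
A = 2^23 mod 37  (bits of 23 = 10111)
  bit 0 = 1: r = r^2 * 2 mod 37 = 1^2 * 2 = 1*2 = 2
  bit 1 = 0: r = r^2 mod 37 = 2^2 = 4
  bit 2 = 1: r = r^2 * 2 mod 37 = 4^2 * 2 = 16*2 = 32
  bit 3 = 1: r = r^2 * 2 mod 37 = 32^2 * 2 = 25*2 = 13
  bit 4 = 1: r = r^2 * 2 mod 37 = 13^2 * 2 = 21*2 = 5
  -> A = 5
B = 2^24 mod 37  (bits of 24 = 11000)
  bit 0 = 1: r = r^2 * 2 mod 37 = 1^2 * 2 = 1*2 = 2
  bit 1 = 1: r = r^2 * 2 mod 37 = 2^2 * 2 = 4*2 = 8
  bit 2 = 0: r = r^2 mod 37 = 8^2 = 27
  bit 3 = 0: r = r^2 mod 37 = 27^2 = 26
  bit 4 = 0: r = r^2 mod 37 = 26^2 = 10
  -> B = 10
s = B^a = 10^23 mod 37  (bits of 23 = 10111)
  bit 0 = 1: r = r^2 * 10 mod 37 = 1^2 * 10 = 1*10 = 10
  bit 1 = 0: r = r^2 mod 37 = 10^2 = 26
  bit 2 = 1: r = r^2 * 10 mod 37 = 26^2 * 10 = 10*10 = 26
  bit 3 = 1: r = r^2 * 10 mod 37 = 26^2 * 10 = 10*10 = 26
  bit 4 = 1: r = r^2 * 10 mod 37 = 26^2 * 10 = 10*10 = 26
  -> s = B^a = 26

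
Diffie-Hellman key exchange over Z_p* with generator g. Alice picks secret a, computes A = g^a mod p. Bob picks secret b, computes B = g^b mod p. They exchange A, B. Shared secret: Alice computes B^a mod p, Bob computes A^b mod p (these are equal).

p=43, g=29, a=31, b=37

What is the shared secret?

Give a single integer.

Answer: 18

Derivation:
A = 29^31 mod 43  (bits of 31 = 11111)
  bit 0 = 1: r = r^2 * 29 mod 43 = 1^2 * 29 = 1*29 = 29
  bit 1 = 1: r = r^2 * 29 mod 43 = 29^2 * 29 = 24*29 = 8
  bit 2 = 1: r = r^2 * 29 mod 43 = 8^2 * 29 = 21*29 = 7
  bit 3 = 1: r = r^2 * 29 mod 43 = 7^2 * 29 = 6*29 = 2
  bit 4 = 1: r = r^2 * 29 mod 43 = 2^2 * 29 = 4*29 = 30
  -> A = 30
B = 29^37 mod 43  (bits of 37 = 100101)
  bit 0 = 1: r = r^2 * 29 mod 43 = 1^2 * 29 = 1*29 = 29
  bit 1 = 0: r = r^2 mod 43 = 29^2 = 24
  bit 2 = 0: r = r^2 mod 43 = 24^2 = 17
  bit 3 = 1: r = r^2 * 29 mod 43 = 17^2 * 29 = 31*29 = 39
  bit 4 = 0: r = r^2 mod 43 = 39^2 = 16
  bit 5 = 1: r = r^2 * 29 mod 43 = 16^2 * 29 = 41*29 = 28
  -> B = 28
s = B^a = 28^31 mod 43  (bits of 31 = 11111)
  bit 0 = 1: r = r^2 * 28 mod 43 = 1^2 * 28 = 1*28 = 28
  bit 1 = 1: r = r^2 * 28 mod 43 = 28^2 * 28 = 10*28 = 22
  bit 2 = 1: r = r^2 * 28 mod 43 = 22^2 * 28 = 11*28 = 7
  bit 3 = 1: r = r^2 * 28 mod 43 = 7^2 * 28 = 6*28 = 39
  bit 4 = 1: r = r^2 * 28 mod 43 = 39^2 * 28 = 16*28 = 18
  -> s = B^a = 18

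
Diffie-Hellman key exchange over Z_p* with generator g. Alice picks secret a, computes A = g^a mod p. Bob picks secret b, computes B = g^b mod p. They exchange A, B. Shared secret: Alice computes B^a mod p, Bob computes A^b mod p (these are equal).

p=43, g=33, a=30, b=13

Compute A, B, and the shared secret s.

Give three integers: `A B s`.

Answer: 41 5 21

Derivation:
A = 33^30 mod 43  (bits of 30 = 11110)
  bit 0 = 1: r = r^2 * 33 mod 43 = 1^2 * 33 = 1*33 = 33
  bit 1 = 1: r = r^2 * 33 mod 43 = 33^2 * 33 = 14*33 = 32
  bit 2 = 1: r = r^2 * 33 mod 43 = 32^2 * 33 = 35*33 = 37
  bit 3 = 1: r = r^2 * 33 mod 43 = 37^2 * 33 = 36*33 = 27
  bit 4 = 0: r = r^2 mod 43 = 27^2 = 41
  -> A = 41
B = 33^13 mod 43  (bits of 13 = 1101)
  bit 0 = 1: r = r^2 * 33 mod 43 = 1^2 * 33 = 1*33 = 33
  bit 1 = 1: r = r^2 * 33 mod 43 = 33^2 * 33 = 14*33 = 32
  bit 2 = 0: r = r^2 mod 43 = 32^2 = 35
  bit 3 = 1: r = r^2 * 33 mod 43 = 35^2 * 33 = 21*33 = 5
  -> B = 5
s = B^a = 5^30 mod 43  (bits of 30 = 11110)
  bit 0 = 1: r = r^2 * 5 mod 43 = 1^2 * 5 = 1*5 = 5
  bit 1 = 1: r = r^2 * 5 mod 43 = 5^2 * 5 = 25*5 = 39
  bit 2 = 1: r = r^2 * 5 mod 43 = 39^2 * 5 = 16*5 = 37
  bit 3 = 1: r = r^2 * 5 mod 43 = 37^2 * 5 = 36*5 = 8
  bit 4 = 0: r = r^2 mod 43 = 8^2 = 21
  -> s = B^a = 21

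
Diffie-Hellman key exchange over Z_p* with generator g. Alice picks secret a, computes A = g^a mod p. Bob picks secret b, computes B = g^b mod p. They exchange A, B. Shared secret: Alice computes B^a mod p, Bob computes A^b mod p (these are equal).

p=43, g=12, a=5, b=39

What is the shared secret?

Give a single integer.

Answer: 22

Derivation:
A = 12^5 mod 43  (bits of 5 = 101)
  bit 0 = 1: r = r^2 * 12 mod 43 = 1^2 * 12 = 1*12 = 12
  bit 1 = 0: r = r^2 mod 43 = 12^2 = 15
  bit 2 = 1: r = r^2 * 12 mod 43 = 15^2 * 12 = 10*12 = 34
  -> A = 34
B = 12^39 mod 43  (bits of 39 = 100111)
  bit 0 = 1: r = r^2 * 12 mod 43 = 1^2 * 12 = 1*12 = 12
  bit 1 = 0: r = r^2 mod 43 = 12^2 = 15
  bit 2 = 0: r = r^2 mod 43 = 15^2 = 10
  bit 3 = 1: r = r^2 * 12 mod 43 = 10^2 * 12 = 14*12 = 39
  bit 4 = 1: r = r^2 * 12 mod 43 = 39^2 * 12 = 16*12 = 20
  bit 5 = 1: r = r^2 * 12 mod 43 = 20^2 * 12 = 13*12 = 27
  -> B = 27
s = B^a = 27^5 mod 43  (bits of 5 = 101)
  bit 0 = 1: r = r^2 * 27 mod 43 = 1^2 * 27 = 1*27 = 27
  bit 1 = 0: r = r^2 mod 43 = 27^2 = 41
  bit 2 = 1: r = r^2 * 27 mod 43 = 41^2 * 27 = 4*27 = 22
  -> s = B^a = 22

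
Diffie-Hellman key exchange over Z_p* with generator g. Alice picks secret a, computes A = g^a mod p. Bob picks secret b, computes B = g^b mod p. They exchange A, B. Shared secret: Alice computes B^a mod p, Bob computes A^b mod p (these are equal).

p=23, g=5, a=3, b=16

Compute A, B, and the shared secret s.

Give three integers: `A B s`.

A = 5^3 mod 23  (bits of 3 = 11)
  bit 0 = 1: r = r^2 * 5 mod 23 = 1^2 * 5 = 1*5 = 5
  bit 1 = 1: r = r^2 * 5 mod 23 = 5^2 * 5 = 2*5 = 10
  -> A = 10
B = 5^16 mod 23  (bits of 16 = 10000)
  bit 0 = 1: r = r^2 * 5 mod 23 = 1^2 * 5 = 1*5 = 5
  bit 1 = 0: r = r^2 mod 23 = 5^2 = 2
  bit 2 = 0: r = r^2 mod 23 = 2^2 = 4
  bit 3 = 0: r = r^2 mod 23 = 4^2 = 16
  bit 4 = 0: r = r^2 mod 23 = 16^2 = 3
  -> B = 3
s = B^a = 3^3 mod 23  (bits of 3 = 11)
  bit 0 = 1: r = r^2 * 3 mod 23 = 1^2 * 3 = 1*3 = 3
  bit 1 = 1: r = r^2 * 3 mod 23 = 3^2 * 3 = 9*3 = 4
  -> s = B^a = 4

Answer: 10 3 4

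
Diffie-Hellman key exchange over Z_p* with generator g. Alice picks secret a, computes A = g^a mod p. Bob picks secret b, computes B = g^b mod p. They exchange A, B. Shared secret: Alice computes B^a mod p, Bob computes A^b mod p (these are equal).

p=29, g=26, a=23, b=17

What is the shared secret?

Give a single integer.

Answer: 19

Derivation:
A = 26^23 mod 29  (bits of 23 = 10111)
  bit 0 = 1: r = r^2 * 26 mod 29 = 1^2 * 26 = 1*26 = 26
  bit 1 = 0: r = r^2 mod 29 = 26^2 = 9
  bit 2 = 1: r = r^2 * 26 mod 29 = 9^2 * 26 = 23*26 = 18
  bit 3 = 1: r = r^2 * 26 mod 29 = 18^2 * 26 = 5*26 = 14
  bit 4 = 1: r = r^2 * 26 mod 29 = 14^2 * 26 = 22*26 = 21
  -> A = 21
B = 26^17 mod 29  (bits of 17 = 10001)
  bit 0 = 1: r = r^2 * 26 mod 29 = 1^2 * 26 = 1*26 = 26
  bit 1 = 0: r = r^2 mod 29 = 26^2 = 9
  bit 2 = 0: r = r^2 mod 29 = 9^2 = 23
  bit 3 = 0: r = r^2 mod 29 = 23^2 = 7
  bit 4 = 1: r = r^2 * 26 mod 29 = 7^2 * 26 = 20*26 = 27
  -> B = 27
s = B^a = 27^23 mod 29  (bits of 23 = 10111)
  bit 0 = 1: r = r^2 * 27 mod 29 = 1^2 * 27 = 1*27 = 27
  bit 1 = 0: r = r^2 mod 29 = 27^2 = 4
  bit 2 = 1: r = r^2 * 27 mod 29 = 4^2 * 27 = 16*27 = 26
  bit 3 = 1: r = r^2 * 27 mod 29 = 26^2 * 27 = 9*27 = 11
  bit 4 = 1: r = r^2 * 27 mod 29 = 11^2 * 27 = 5*27 = 19
  -> s = B^a = 19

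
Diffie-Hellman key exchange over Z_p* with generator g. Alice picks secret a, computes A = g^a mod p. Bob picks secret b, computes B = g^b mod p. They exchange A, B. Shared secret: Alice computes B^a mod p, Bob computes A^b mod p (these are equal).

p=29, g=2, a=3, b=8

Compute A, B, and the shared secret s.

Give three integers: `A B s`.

Answer: 8 24 20

Derivation:
A = 2^3 mod 29  (bits of 3 = 11)
  bit 0 = 1: r = r^2 * 2 mod 29 = 1^2 * 2 = 1*2 = 2
  bit 1 = 1: r = r^2 * 2 mod 29 = 2^2 * 2 = 4*2 = 8
  -> A = 8
B = 2^8 mod 29  (bits of 8 = 1000)
  bit 0 = 1: r = r^2 * 2 mod 29 = 1^2 * 2 = 1*2 = 2
  bit 1 = 0: r = r^2 mod 29 = 2^2 = 4
  bit 2 = 0: r = r^2 mod 29 = 4^2 = 16
  bit 3 = 0: r = r^2 mod 29 = 16^2 = 24
  -> B = 24
s = B^a = 24^3 mod 29  (bits of 3 = 11)
  bit 0 = 1: r = r^2 * 24 mod 29 = 1^2 * 24 = 1*24 = 24
  bit 1 = 1: r = r^2 * 24 mod 29 = 24^2 * 24 = 25*24 = 20
  -> s = B^a = 20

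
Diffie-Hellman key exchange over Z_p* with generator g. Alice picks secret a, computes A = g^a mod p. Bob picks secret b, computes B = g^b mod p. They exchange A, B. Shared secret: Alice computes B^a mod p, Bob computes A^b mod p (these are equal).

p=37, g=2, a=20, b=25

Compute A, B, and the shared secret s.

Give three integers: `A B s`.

A = 2^20 mod 37  (bits of 20 = 10100)
  bit 0 = 1: r = r^2 * 2 mod 37 = 1^2 * 2 = 1*2 = 2
  bit 1 = 0: r = r^2 mod 37 = 2^2 = 4
  bit 2 = 1: r = r^2 * 2 mod 37 = 4^2 * 2 = 16*2 = 32
  bit 3 = 0: r = r^2 mod 37 = 32^2 = 25
  bit 4 = 0: r = r^2 mod 37 = 25^2 = 33
  -> A = 33
B = 2^25 mod 37  (bits of 25 = 11001)
  bit 0 = 1: r = r^2 * 2 mod 37 = 1^2 * 2 = 1*2 = 2
  bit 1 = 1: r = r^2 * 2 mod 37 = 2^2 * 2 = 4*2 = 8
  bit 2 = 0: r = r^2 mod 37 = 8^2 = 27
  bit 3 = 0: r = r^2 mod 37 = 27^2 = 26
  bit 4 = 1: r = r^2 * 2 mod 37 = 26^2 * 2 = 10*2 = 20
  -> B = 20
s = B^a = 20^20 mod 37  (bits of 20 = 10100)
  bit 0 = 1: r = r^2 * 20 mod 37 = 1^2 * 20 = 1*20 = 20
  bit 1 = 0: r = r^2 mod 37 = 20^2 = 30
  bit 2 = 1: r = r^2 * 20 mod 37 = 30^2 * 20 = 12*20 = 18
  bit 3 = 0: r = r^2 mod 37 = 18^2 = 28
  bit 4 = 0: r = r^2 mod 37 = 28^2 = 7
  -> s = B^a = 7

Answer: 33 20 7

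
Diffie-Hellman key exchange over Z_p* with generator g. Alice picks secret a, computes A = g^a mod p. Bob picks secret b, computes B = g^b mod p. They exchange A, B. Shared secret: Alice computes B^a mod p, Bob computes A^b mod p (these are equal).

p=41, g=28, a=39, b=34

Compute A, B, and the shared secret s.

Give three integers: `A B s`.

A = 28^39 mod 41  (bits of 39 = 100111)
  bit 0 = 1: r = r^2 * 28 mod 41 = 1^2 * 28 = 1*28 = 28
  bit 1 = 0: r = r^2 mod 41 = 28^2 = 5
  bit 2 = 0: r = r^2 mod 41 = 5^2 = 25
  bit 3 = 1: r = r^2 * 28 mod 41 = 25^2 * 28 = 10*28 = 34
  bit 4 = 1: r = r^2 * 28 mod 41 = 34^2 * 28 = 8*28 = 19
  bit 5 = 1: r = r^2 * 28 mod 41 = 19^2 * 28 = 33*28 = 22
  -> A = 22
B = 28^34 mod 41  (bits of 34 = 100010)
  bit 0 = 1: r = r^2 * 28 mod 41 = 1^2 * 28 = 1*28 = 28
  bit 1 = 0: r = r^2 mod 41 = 28^2 = 5
  bit 2 = 0: r = r^2 mod 41 = 5^2 = 25
  bit 3 = 0: r = r^2 mod 41 = 25^2 = 10
  bit 4 = 1: r = r^2 * 28 mod 41 = 10^2 * 28 = 18*28 = 12
  bit 5 = 0: r = r^2 mod 41 = 12^2 = 21
  -> B = 21
s = B^a = 21^39 mod 41  (bits of 39 = 100111)
  bit 0 = 1: r = r^2 * 21 mod 41 = 1^2 * 21 = 1*21 = 21
  bit 1 = 0: r = r^2 mod 41 = 21^2 = 31
  bit 2 = 0: r = r^2 mod 41 = 31^2 = 18
  bit 3 = 1: r = r^2 * 21 mod 41 = 18^2 * 21 = 37*21 = 39
  bit 4 = 1: r = r^2 * 21 mod 41 = 39^2 * 21 = 4*21 = 2
  bit 5 = 1: r = r^2 * 21 mod 41 = 2^2 * 21 = 4*21 = 2
  -> s = B^a = 2

Answer: 22 21 2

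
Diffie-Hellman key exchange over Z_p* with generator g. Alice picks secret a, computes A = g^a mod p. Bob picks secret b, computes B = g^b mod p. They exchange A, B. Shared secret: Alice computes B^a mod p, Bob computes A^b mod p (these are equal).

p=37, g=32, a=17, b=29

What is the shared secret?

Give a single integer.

Answer: 18

Derivation:
A = 32^17 mod 37  (bits of 17 = 10001)
  bit 0 = 1: r = r^2 * 32 mod 37 = 1^2 * 32 = 1*32 = 32
  bit 1 = 0: r = r^2 mod 37 = 32^2 = 25
  bit 2 = 0: r = r^2 mod 37 = 25^2 = 33
  bit 3 = 0: r = r^2 mod 37 = 33^2 = 16
  bit 4 = 1: r = r^2 * 32 mod 37 = 16^2 * 32 = 34*32 = 15
  -> A = 15
B = 32^29 mod 37  (bits of 29 = 11101)
  bit 0 = 1: r = r^2 * 32 mod 37 = 1^2 * 32 = 1*32 = 32
  bit 1 = 1: r = r^2 * 32 mod 37 = 32^2 * 32 = 25*32 = 23
  bit 2 = 1: r = r^2 * 32 mod 37 = 23^2 * 32 = 11*32 = 19
  bit 3 = 0: r = r^2 mod 37 = 19^2 = 28
  bit 4 = 1: r = r^2 * 32 mod 37 = 28^2 * 32 = 7*32 = 2
  -> B = 2
s = B^a = 2^17 mod 37  (bits of 17 = 10001)
  bit 0 = 1: r = r^2 * 2 mod 37 = 1^2 * 2 = 1*2 = 2
  bit 1 = 0: r = r^2 mod 37 = 2^2 = 4
  bit 2 = 0: r = r^2 mod 37 = 4^2 = 16
  bit 3 = 0: r = r^2 mod 37 = 16^2 = 34
  bit 4 = 1: r = r^2 * 2 mod 37 = 34^2 * 2 = 9*2 = 18
  -> s = B^a = 18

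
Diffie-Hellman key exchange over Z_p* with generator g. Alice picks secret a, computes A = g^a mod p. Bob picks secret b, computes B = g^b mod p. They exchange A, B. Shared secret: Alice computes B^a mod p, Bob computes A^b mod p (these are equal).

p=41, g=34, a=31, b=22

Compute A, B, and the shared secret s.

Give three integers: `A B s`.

A = 34^31 mod 41  (bits of 31 = 11111)
  bit 0 = 1: r = r^2 * 34 mod 41 = 1^2 * 34 = 1*34 = 34
  bit 1 = 1: r = r^2 * 34 mod 41 = 34^2 * 34 = 8*34 = 26
  bit 2 = 1: r = r^2 * 34 mod 41 = 26^2 * 34 = 20*34 = 24
  bit 3 = 1: r = r^2 * 34 mod 41 = 24^2 * 34 = 2*34 = 27
  bit 4 = 1: r = r^2 * 34 mod 41 = 27^2 * 34 = 32*34 = 22
  -> A = 22
B = 34^22 mod 41  (bits of 22 = 10110)
  bit 0 = 1: r = r^2 * 34 mod 41 = 1^2 * 34 = 1*34 = 34
  bit 1 = 0: r = r^2 mod 41 = 34^2 = 8
  bit 2 = 1: r = r^2 * 34 mod 41 = 8^2 * 34 = 23*34 = 3
  bit 3 = 1: r = r^2 * 34 mod 41 = 3^2 * 34 = 9*34 = 19
  bit 4 = 0: r = r^2 mod 41 = 19^2 = 33
  -> B = 33
s = B^a = 33^31 mod 41  (bits of 31 = 11111)
  bit 0 = 1: r = r^2 * 33 mod 41 = 1^2 * 33 = 1*33 = 33
  bit 1 = 1: r = r^2 * 33 mod 41 = 33^2 * 33 = 23*33 = 21
  bit 2 = 1: r = r^2 * 33 mod 41 = 21^2 * 33 = 31*33 = 39
  bit 3 = 1: r = r^2 * 33 mod 41 = 39^2 * 33 = 4*33 = 9
  bit 4 = 1: r = r^2 * 33 mod 41 = 9^2 * 33 = 40*33 = 8
  -> s = B^a = 8

Answer: 22 33 8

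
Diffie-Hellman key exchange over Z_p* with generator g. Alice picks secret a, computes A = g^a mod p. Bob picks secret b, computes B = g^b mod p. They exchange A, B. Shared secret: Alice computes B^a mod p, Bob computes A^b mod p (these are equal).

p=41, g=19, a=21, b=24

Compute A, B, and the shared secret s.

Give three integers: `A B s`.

A = 19^21 mod 41  (bits of 21 = 10101)
  bit 0 = 1: r = r^2 * 19 mod 41 = 1^2 * 19 = 1*19 = 19
  bit 1 = 0: r = r^2 mod 41 = 19^2 = 33
  bit 2 = 1: r = r^2 * 19 mod 41 = 33^2 * 19 = 23*19 = 27
  bit 3 = 0: r = r^2 mod 41 = 27^2 = 32
  bit 4 = 1: r = r^2 * 19 mod 41 = 32^2 * 19 = 40*19 = 22
  -> A = 22
B = 19^24 mod 41  (bits of 24 = 11000)
  bit 0 = 1: r = r^2 * 19 mod 41 = 1^2 * 19 = 1*19 = 19
  bit 1 = 1: r = r^2 * 19 mod 41 = 19^2 * 19 = 33*19 = 12
  bit 2 = 0: r = r^2 mod 41 = 12^2 = 21
  bit 3 = 0: r = r^2 mod 41 = 21^2 = 31
  bit 4 = 0: r = r^2 mod 41 = 31^2 = 18
  -> B = 18
s = B^a = 18^21 mod 41  (bits of 21 = 10101)
  bit 0 = 1: r = r^2 * 18 mod 41 = 1^2 * 18 = 1*18 = 18
  bit 1 = 0: r = r^2 mod 41 = 18^2 = 37
  bit 2 = 1: r = r^2 * 18 mod 41 = 37^2 * 18 = 16*18 = 1
  bit 3 = 0: r = r^2 mod 41 = 1^2 = 1
  bit 4 = 1: r = r^2 * 18 mod 41 = 1^2 * 18 = 1*18 = 18
  -> s = B^a = 18

Answer: 22 18 18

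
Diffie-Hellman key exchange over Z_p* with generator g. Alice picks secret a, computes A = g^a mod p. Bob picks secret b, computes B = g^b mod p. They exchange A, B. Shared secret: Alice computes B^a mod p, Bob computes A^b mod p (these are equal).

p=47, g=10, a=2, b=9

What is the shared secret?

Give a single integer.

A = 10^2 mod 47  (bits of 2 = 10)
  bit 0 = 1: r = r^2 * 10 mod 47 = 1^2 * 10 = 1*10 = 10
  bit 1 = 0: r = r^2 mod 47 = 10^2 = 6
  -> A = 6
B = 10^9 mod 47  (bits of 9 = 1001)
  bit 0 = 1: r = r^2 * 10 mod 47 = 1^2 * 10 = 1*10 = 10
  bit 1 = 0: r = r^2 mod 47 = 10^2 = 6
  bit 2 = 0: r = r^2 mod 47 = 6^2 = 36
  bit 3 = 1: r = r^2 * 10 mod 47 = 36^2 * 10 = 27*10 = 35
  -> B = 35
s = B^a = 35^2 mod 47  (bits of 2 = 10)
  bit 0 = 1: r = r^2 * 35 mod 47 = 1^2 * 35 = 1*35 = 35
  bit 1 = 0: r = r^2 mod 47 = 35^2 = 3
  -> s = B^a = 3

Answer: 3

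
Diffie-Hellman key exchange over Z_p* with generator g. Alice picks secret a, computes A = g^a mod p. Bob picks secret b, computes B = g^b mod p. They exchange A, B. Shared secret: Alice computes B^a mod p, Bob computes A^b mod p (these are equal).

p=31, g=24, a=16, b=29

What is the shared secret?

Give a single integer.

Answer: 9

Derivation:
A = 24^16 mod 31  (bits of 16 = 10000)
  bit 0 = 1: r = r^2 * 24 mod 31 = 1^2 * 24 = 1*24 = 24
  bit 1 = 0: r = r^2 mod 31 = 24^2 = 18
  bit 2 = 0: r = r^2 mod 31 = 18^2 = 14
  bit 3 = 0: r = r^2 mod 31 = 14^2 = 10
  bit 4 = 0: r = r^2 mod 31 = 10^2 = 7
  -> A = 7
B = 24^29 mod 31  (bits of 29 = 11101)
  bit 0 = 1: r = r^2 * 24 mod 31 = 1^2 * 24 = 1*24 = 24
  bit 1 = 1: r = r^2 * 24 mod 31 = 24^2 * 24 = 18*24 = 29
  bit 2 = 1: r = r^2 * 24 mod 31 = 29^2 * 24 = 4*24 = 3
  bit 3 = 0: r = r^2 mod 31 = 3^2 = 9
  bit 4 = 1: r = r^2 * 24 mod 31 = 9^2 * 24 = 19*24 = 22
  -> B = 22
s = B^a = 22^16 mod 31  (bits of 16 = 10000)
  bit 0 = 1: r = r^2 * 22 mod 31 = 1^2 * 22 = 1*22 = 22
  bit 1 = 0: r = r^2 mod 31 = 22^2 = 19
  bit 2 = 0: r = r^2 mod 31 = 19^2 = 20
  bit 3 = 0: r = r^2 mod 31 = 20^2 = 28
  bit 4 = 0: r = r^2 mod 31 = 28^2 = 9
  -> s = B^a = 9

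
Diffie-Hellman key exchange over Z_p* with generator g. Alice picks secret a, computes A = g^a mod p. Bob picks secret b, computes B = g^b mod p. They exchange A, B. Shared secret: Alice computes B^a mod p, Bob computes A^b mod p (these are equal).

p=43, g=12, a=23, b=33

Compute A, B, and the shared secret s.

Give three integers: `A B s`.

A = 12^23 mod 43  (bits of 23 = 10111)
  bit 0 = 1: r = r^2 * 12 mod 43 = 1^2 * 12 = 1*12 = 12
  bit 1 = 0: r = r^2 mod 43 = 12^2 = 15
  bit 2 = 1: r = r^2 * 12 mod 43 = 15^2 * 12 = 10*12 = 34
  bit 3 = 1: r = r^2 * 12 mod 43 = 34^2 * 12 = 38*12 = 26
  bit 4 = 1: r = r^2 * 12 mod 43 = 26^2 * 12 = 31*12 = 28
  -> A = 28
B = 12^33 mod 43  (bits of 33 = 100001)
  bit 0 = 1: r = r^2 * 12 mod 43 = 1^2 * 12 = 1*12 = 12
  bit 1 = 0: r = r^2 mod 43 = 12^2 = 15
  bit 2 = 0: r = r^2 mod 43 = 15^2 = 10
  bit 3 = 0: r = r^2 mod 43 = 10^2 = 14
  bit 4 = 0: r = r^2 mod 43 = 14^2 = 24
  bit 5 = 1: r = r^2 * 12 mod 43 = 24^2 * 12 = 17*12 = 32
  -> B = 32
s = B^a = 32^23 mod 43  (bits of 23 = 10111)
  bit 0 = 1: r = r^2 * 32 mod 43 = 1^2 * 32 = 1*32 = 32
  bit 1 = 0: r = r^2 mod 43 = 32^2 = 35
  bit 2 = 1: r = r^2 * 32 mod 43 = 35^2 * 32 = 21*32 = 27
  bit 3 = 1: r = r^2 * 32 mod 43 = 27^2 * 32 = 41*32 = 22
  bit 4 = 1: r = r^2 * 32 mod 43 = 22^2 * 32 = 11*32 = 8
  -> s = B^a = 8

Answer: 28 32 8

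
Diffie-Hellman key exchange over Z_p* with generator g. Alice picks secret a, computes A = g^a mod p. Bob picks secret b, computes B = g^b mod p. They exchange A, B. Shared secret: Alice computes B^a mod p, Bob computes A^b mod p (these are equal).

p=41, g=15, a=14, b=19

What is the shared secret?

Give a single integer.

A = 15^14 mod 41  (bits of 14 = 1110)
  bit 0 = 1: r = r^2 * 15 mod 41 = 1^2 * 15 = 1*15 = 15
  bit 1 = 1: r = r^2 * 15 mod 41 = 15^2 * 15 = 20*15 = 13
  bit 2 = 1: r = r^2 * 15 mod 41 = 13^2 * 15 = 5*15 = 34
  bit 3 = 0: r = r^2 mod 41 = 34^2 = 8
  -> A = 8
B = 15^19 mod 41  (bits of 19 = 10011)
  bit 0 = 1: r = r^2 * 15 mod 41 = 1^2 * 15 = 1*15 = 15
  bit 1 = 0: r = r^2 mod 41 = 15^2 = 20
  bit 2 = 0: r = r^2 mod 41 = 20^2 = 31
  bit 3 = 1: r = r^2 * 15 mod 41 = 31^2 * 15 = 18*15 = 24
  bit 4 = 1: r = r^2 * 15 mod 41 = 24^2 * 15 = 2*15 = 30
  -> B = 30
s = B^a = 30^14 mod 41  (bits of 14 = 1110)
  bit 0 = 1: r = r^2 * 30 mod 41 = 1^2 * 30 = 1*30 = 30
  bit 1 = 1: r = r^2 * 30 mod 41 = 30^2 * 30 = 39*30 = 22
  bit 2 = 1: r = r^2 * 30 mod 41 = 22^2 * 30 = 33*30 = 6
  bit 3 = 0: r = r^2 mod 41 = 6^2 = 36
  -> s = B^a = 36

Answer: 36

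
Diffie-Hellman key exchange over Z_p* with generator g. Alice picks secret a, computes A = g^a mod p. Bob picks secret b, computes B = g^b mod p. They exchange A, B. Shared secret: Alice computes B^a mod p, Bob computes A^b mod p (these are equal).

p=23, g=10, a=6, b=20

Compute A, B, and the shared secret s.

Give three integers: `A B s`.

Answer: 6 3 16

Derivation:
A = 10^6 mod 23  (bits of 6 = 110)
  bit 0 = 1: r = r^2 * 10 mod 23 = 1^2 * 10 = 1*10 = 10
  bit 1 = 1: r = r^2 * 10 mod 23 = 10^2 * 10 = 8*10 = 11
  bit 2 = 0: r = r^2 mod 23 = 11^2 = 6
  -> A = 6
B = 10^20 mod 23  (bits of 20 = 10100)
  bit 0 = 1: r = r^2 * 10 mod 23 = 1^2 * 10 = 1*10 = 10
  bit 1 = 0: r = r^2 mod 23 = 10^2 = 8
  bit 2 = 1: r = r^2 * 10 mod 23 = 8^2 * 10 = 18*10 = 19
  bit 3 = 0: r = r^2 mod 23 = 19^2 = 16
  bit 4 = 0: r = r^2 mod 23 = 16^2 = 3
  -> B = 3
s = B^a = 3^6 mod 23  (bits of 6 = 110)
  bit 0 = 1: r = r^2 * 3 mod 23 = 1^2 * 3 = 1*3 = 3
  bit 1 = 1: r = r^2 * 3 mod 23 = 3^2 * 3 = 9*3 = 4
  bit 2 = 0: r = r^2 mod 23 = 4^2 = 16
  -> s = B^a = 16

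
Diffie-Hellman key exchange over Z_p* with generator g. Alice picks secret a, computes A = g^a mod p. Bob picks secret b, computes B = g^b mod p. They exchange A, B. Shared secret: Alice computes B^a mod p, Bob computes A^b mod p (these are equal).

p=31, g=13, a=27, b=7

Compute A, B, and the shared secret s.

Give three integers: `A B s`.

Answer: 23 22 29

Derivation:
A = 13^27 mod 31  (bits of 27 = 11011)
  bit 0 = 1: r = r^2 * 13 mod 31 = 1^2 * 13 = 1*13 = 13
  bit 1 = 1: r = r^2 * 13 mod 31 = 13^2 * 13 = 14*13 = 27
  bit 2 = 0: r = r^2 mod 31 = 27^2 = 16
  bit 3 = 1: r = r^2 * 13 mod 31 = 16^2 * 13 = 8*13 = 11
  bit 4 = 1: r = r^2 * 13 mod 31 = 11^2 * 13 = 28*13 = 23
  -> A = 23
B = 13^7 mod 31  (bits of 7 = 111)
  bit 0 = 1: r = r^2 * 13 mod 31 = 1^2 * 13 = 1*13 = 13
  bit 1 = 1: r = r^2 * 13 mod 31 = 13^2 * 13 = 14*13 = 27
  bit 2 = 1: r = r^2 * 13 mod 31 = 27^2 * 13 = 16*13 = 22
  -> B = 22
s = B^a = 22^27 mod 31  (bits of 27 = 11011)
  bit 0 = 1: r = r^2 * 22 mod 31 = 1^2 * 22 = 1*22 = 22
  bit 1 = 1: r = r^2 * 22 mod 31 = 22^2 * 22 = 19*22 = 15
  bit 2 = 0: r = r^2 mod 31 = 15^2 = 8
  bit 3 = 1: r = r^2 * 22 mod 31 = 8^2 * 22 = 2*22 = 13
  bit 4 = 1: r = r^2 * 22 mod 31 = 13^2 * 22 = 14*22 = 29
  -> s = B^a = 29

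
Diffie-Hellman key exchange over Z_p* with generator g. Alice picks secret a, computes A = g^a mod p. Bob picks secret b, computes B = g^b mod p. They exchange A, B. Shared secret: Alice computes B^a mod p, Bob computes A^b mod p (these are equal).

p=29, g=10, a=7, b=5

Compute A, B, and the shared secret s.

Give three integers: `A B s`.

A = 10^7 mod 29  (bits of 7 = 111)
  bit 0 = 1: r = r^2 * 10 mod 29 = 1^2 * 10 = 1*10 = 10
  bit 1 = 1: r = r^2 * 10 mod 29 = 10^2 * 10 = 13*10 = 14
  bit 2 = 1: r = r^2 * 10 mod 29 = 14^2 * 10 = 22*10 = 17
  -> A = 17
B = 10^5 mod 29  (bits of 5 = 101)
  bit 0 = 1: r = r^2 * 10 mod 29 = 1^2 * 10 = 1*10 = 10
  bit 1 = 0: r = r^2 mod 29 = 10^2 = 13
  bit 2 = 1: r = r^2 * 10 mod 29 = 13^2 * 10 = 24*10 = 8
  -> B = 8
s = B^a = 8^7 mod 29  (bits of 7 = 111)
  bit 0 = 1: r = r^2 * 8 mod 29 = 1^2 * 8 = 1*8 = 8
  bit 1 = 1: r = r^2 * 8 mod 29 = 8^2 * 8 = 6*8 = 19
  bit 2 = 1: r = r^2 * 8 mod 29 = 19^2 * 8 = 13*8 = 17
  -> s = B^a = 17

Answer: 17 8 17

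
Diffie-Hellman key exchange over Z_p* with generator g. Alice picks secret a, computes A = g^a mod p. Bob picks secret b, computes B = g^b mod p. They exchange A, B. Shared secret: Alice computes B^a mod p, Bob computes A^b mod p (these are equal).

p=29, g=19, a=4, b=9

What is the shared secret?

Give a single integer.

Answer: 25

Derivation:
A = 19^4 mod 29  (bits of 4 = 100)
  bit 0 = 1: r = r^2 * 19 mod 29 = 1^2 * 19 = 1*19 = 19
  bit 1 = 0: r = r^2 mod 29 = 19^2 = 13
  bit 2 = 0: r = r^2 mod 29 = 13^2 = 24
  -> A = 24
B = 19^9 mod 29  (bits of 9 = 1001)
  bit 0 = 1: r = r^2 * 19 mod 29 = 1^2 * 19 = 1*19 = 19
  bit 1 = 0: r = r^2 mod 29 = 19^2 = 13
  bit 2 = 0: r = r^2 mod 29 = 13^2 = 24
  bit 3 = 1: r = r^2 * 19 mod 29 = 24^2 * 19 = 25*19 = 11
  -> B = 11
s = B^a = 11^4 mod 29  (bits of 4 = 100)
  bit 0 = 1: r = r^2 * 11 mod 29 = 1^2 * 11 = 1*11 = 11
  bit 1 = 0: r = r^2 mod 29 = 11^2 = 5
  bit 2 = 0: r = r^2 mod 29 = 5^2 = 25
  -> s = B^a = 25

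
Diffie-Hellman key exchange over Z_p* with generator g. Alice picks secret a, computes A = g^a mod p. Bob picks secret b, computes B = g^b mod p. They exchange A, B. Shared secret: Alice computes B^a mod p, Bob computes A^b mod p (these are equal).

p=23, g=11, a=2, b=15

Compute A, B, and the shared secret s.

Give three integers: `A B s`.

Answer: 6 10 8

Derivation:
A = 11^2 mod 23  (bits of 2 = 10)
  bit 0 = 1: r = r^2 * 11 mod 23 = 1^2 * 11 = 1*11 = 11
  bit 1 = 0: r = r^2 mod 23 = 11^2 = 6
  -> A = 6
B = 11^15 mod 23  (bits of 15 = 1111)
  bit 0 = 1: r = r^2 * 11 mod 23 = 1^2 * 11 = 1*11 = 11
  bit 1 = 1: r = r^2 * 11 mod 23 = 11^2 * 11 = 6*11 = 20
  bit 2 = 1: r = r^2 * 11 mod 23 = 20^2 * 11 = 9*11 = 7
  bit 3 = 1: r = r^2 * 11 mod 23 = 7^2 * 11 = 3*11 = 10
  -> B = 10
s = B^a = 10^2 mod 23  (bits of 2 = 10)
  bit 0 = 1: r = r^2 * 10 mod 23 = 1^2 * 10 = 1*10 = 10
  bit 1 = 0: r = r^2 mod 23 = 10^2 = 8
  -> s = B^a = 8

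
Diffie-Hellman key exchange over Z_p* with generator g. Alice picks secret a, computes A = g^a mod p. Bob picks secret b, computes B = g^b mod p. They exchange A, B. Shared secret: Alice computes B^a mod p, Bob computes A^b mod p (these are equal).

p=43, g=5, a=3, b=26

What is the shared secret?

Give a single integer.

A = 5^3 mod 43  (bits of 3 = 11)
  bit 0 = 1: r = r^2 * 5 mod 43 = 1^2 * 5 = 1*5 = 5
  bit 1 = 1: r = r^2 * 5 mod 43 = 5^2 * 5 = 25*5 = 39
  -> A = 39
B = 5^26 mod 43  (bits of 26 = 11010)
  bit 0 = 1: r = r^2 * 5 mod 43 = 1^2 * 5 = 1*5 = 5
  bit 1 = 1: r = r^2 * 5 mod 43 = 5^2 * 5 = 25*5 = 39
  bit 2 = 0: r = r^2 mod 43 = 39^2 = 16
  bit 3 = 1: r = r^2 * 5 mod 43 = 16^2 * 5 = 41*5 = 33
  bit 4 = 0: r = r^2 mod 43 = 33^2 = 14
  -> B = 14
s = B^a = 14^3 mod 43  (bits of 3 = 11)
  bit 0 = 1: r = r^2 * 14 mod 43 = 1^2 * 14 = 1*14 = 14
  bit 1 = 1: r = r^2 * 14 mod 43 = 14^2 * 14 = 24*14 = 35
  -> s = B^a = 35

Answer: 35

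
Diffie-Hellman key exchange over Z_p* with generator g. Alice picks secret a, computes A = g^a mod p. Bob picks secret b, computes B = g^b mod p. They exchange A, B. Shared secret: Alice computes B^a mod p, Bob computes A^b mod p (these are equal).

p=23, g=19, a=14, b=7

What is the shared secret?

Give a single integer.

Answer: 6

Derivation:
A = 19^14 mod 23  (bits of 14 = 1110)
  bit 0 = 1: r = r^2 * 19 mod 23 = 1^2 * 19 = 1*19 = 19
  bit 1 = 1: r = r^2 * 19 mod 23 = 19^2 * 19 = 16*19 = 5
  bit 2 = 1: r = r^2 * 19 mod 23 = 5^2 * 19 = 2*19 = 15
  bit 3 = 0: r = r^2 mod 23 = 15^2 = 18
  -> A = 18
B = 19^7 mod 23  (bits of 7 = 111)
  bit 0 = 1: r = r^2 * 19 mod 23 = 1^2 * 19 = 1*19 = 19
  bit 1 = 1: r = r^2 * 19 mod 23 = 19^2 * 19 = 16*19 = 5
  bit 2 = 1: r = r^2 * 19 mod 23 = 5^2 * 19 = 2*19 = 15
  -> B = 15
s = B^a = 15^14 mod 23  (bits of 14 = 1110)
  bit 0 = 1: r = r^2 * 15 mod 23 = 1^2 * 15 = 1*15 = 15
  bit 1 = 1: r = r^2 * 15 mod 23 = 15^2 * 15 = 18*15 = 17
  bit 2 = 1: r = r^2 * 15 mod 23 = 17^2 * 15 = 13*15 = 11
  bit 3 = 0: r = r^2 mod 23 = 11^2 = 6
  -> s = B^a = 6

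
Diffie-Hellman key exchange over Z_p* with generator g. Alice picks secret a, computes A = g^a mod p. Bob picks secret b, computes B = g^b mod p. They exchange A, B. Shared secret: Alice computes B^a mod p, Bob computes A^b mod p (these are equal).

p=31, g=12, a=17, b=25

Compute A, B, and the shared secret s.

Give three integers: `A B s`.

Answer: 11 6 26

Derivation:
A = 12^17 mod 31  (bits of 17 = 10001)
  bit 0 = 1: r = r^2 * 12 mod 31 = 1^2 * 12 = 1*12 = 12
  bit 1 = 0: r = r^2 mod 31 = 12^2 = 20
  bit 2 = 0: r = r^2 mod 31 = 20^2 = 28
  bit 3 = 0: r = r^2 mod 31 = 28^2 = 9
  bit 4 = 1: r = r^2 * 12 mod 31 = 9^2 * 12 = 19*12 = 11
  -> A = 11
B = 12^25 mod 31  (bits of 25 = 11001)
  bit 0 = 1: r = r^2 * 12 mod 31 = 1^2 * 12 = 1*12 = 12
  bit 1 = 1: r = r^2 * 12 mod 31 = 12^2 * 12 = 20*12 = 23
  bit 2 = 0: r = r^2 mod 31 = 23^2 = 2
  bit 3 = 0: r = r^2 mod 31 = 2^2 = 4
  bit 4 = 1: r = r^2 * 12 mod 31 = 4^2 * 12 = 16*12 = 6
  -> B = 6
s = B^a = 6^17 mod 31  (bits of 17 = 10001)
  bit 0 = 1: r = r^2 * 6 mod 31 = 1^2 * 6 = 1*6 = 6
  bit 1 = 0: r = r^2 mod 31 = 6^2 = 5
  bit 2 = 0: r = r^2 mod 31 = 5^2 = 25
  bit 3 = 0: r = r^2 mod 31 = 25^2 = 5
  bit 4 = 1: r = r^2 * 6 mod 31 = 5^2 * 6 = 25*6 = 26
  -> s = B^a = 26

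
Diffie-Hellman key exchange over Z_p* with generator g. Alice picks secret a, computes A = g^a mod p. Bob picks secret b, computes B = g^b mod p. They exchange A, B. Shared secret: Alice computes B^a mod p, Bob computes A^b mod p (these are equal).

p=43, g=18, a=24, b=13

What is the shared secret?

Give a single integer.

Answer: 35

Derivation:
A = 18^24 mod 43  (bits of 24 = 11000)
  bit 0 = 1: r = r^2 * 18 mod 43 = 1^2 * 18 = 1*18 = 18
  bit 1 = 1: r = r^2 * 18 mod 43 = 18^2 * 18 = 23*18 = 27
  bit 2 = 0: r = r^2 mod 43 = 27^2 = 41
  bit 3 = 0: r = r^2 mod 43 = 41^2 = 4
  bit 4 = 0: r = r^2 mod 43 = 4^2 = 16
  -> A = 16
B = 18^13 mod 43  (bits of 13 = 1101)
  bit 0 = 1: r = r^2 * 18 mod 43 = 1^2 * 18 = 1*18 = 18
  bit 1 = 1: r = r^2 * 18 mod 43 = 18^2 * 18 = 23*18 = 27
  bit 2 = 0: r = r^2 mod 43 = 27^2 = 41
  bit 3 = 1: r = r^2 * 18 mod 43 = 41^2 * 18 = 4*18 = 29
  -> B = 29
s = B^a = 29^24 mod 43  (bits of 24 = 11000)
  bit 0 = 1: r = r^2 * 29 mod 43 = 1^2 * 29 = 1*29 = 29
  bit 1 = 1: r = r^2 * 29 mod 43 = 29^2 * 29 = 24*29 = 8
  bit 2 = 0: r = r^2 mod 43 = 8^2 = 21
  bit 3 = 0: r = r^2 mod 43 = 21^2 = 11
  bit 4 = 0: r = r^2 mod 43 = 11^2 = 35
  -> s = B^a = 35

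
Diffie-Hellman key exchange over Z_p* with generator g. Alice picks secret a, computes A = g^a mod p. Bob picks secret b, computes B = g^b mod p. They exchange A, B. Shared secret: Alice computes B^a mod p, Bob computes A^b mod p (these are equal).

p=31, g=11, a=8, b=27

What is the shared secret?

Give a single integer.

A = 11^8 mod 31  (bits of 8 = 1000)
  bit 0 = 1: r = r^2 * 11 mod 31 = 1^2 * 11 = 1*11 = 11
  bit 1 = 0: r = r^2 mod 31 = 11^2 = 28
  bit 2 = 0: r = r^2 mod 31 = 28^2 = 9
  bit 3 = 0: r = r^2 mod 31 = 9^2 = 19
  -> A = 19
B = 11^27 mod 31  (bits of 27 = 11011)
  bit 0 = 1: r = r^2 * 11 mod 31 = 1^2 * 11 = 1*11 = 11
  bit 1 = 1: r = r^2 * 11 mod 31 = 11^2 * 11 = 28*11 = 29
  bit 2 = 0: r = r^2 mod 31 = 29^2 = 4
  bit 3 = 1: r = r^2 * 11 mod 31 = 4^2 * 11 = 16*11 = 21
  bit 4 = 1: r = r^2 * 11 mod 31 = 21^2 * 11 = 7*11 = 15
  -> B = 15
s = B^a = 15^8 mod 31  (bits of 8 = 1000)
  bit 0 = 1: r = r^2 * 15 mod 31 = 1^2 * 15 = 1*15 = 15
  bit 1 = 0: r = r^2 mod 31 = 15^2 = 8
  bit 2 = 0: r = r^2 mod 31 = 8^2 = 2
  bit 3 = 0: r = r^2 mod 31 = 2^2 = 4
  -> s = B^a = 4

Answer: 4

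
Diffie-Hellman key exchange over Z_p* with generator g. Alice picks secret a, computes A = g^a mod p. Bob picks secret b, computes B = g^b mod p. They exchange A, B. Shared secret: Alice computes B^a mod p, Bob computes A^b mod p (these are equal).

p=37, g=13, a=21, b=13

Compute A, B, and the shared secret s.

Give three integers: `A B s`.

Answer: 23 19 23

Derivation:
A = 13^21 mod 37  (bits of 21 = 10101)
  bit 0 = 1: r = r^2 * 13 mod 37 = 1^2 * 13 = 1*13 = 13
  bit 1 = 0: r = r^2 mod 37 = 13^2 = 21
  bit 2 = 1: r = r^2 * 13 mod 37 = 21^2 * 13 = 34*13 = 35
  bit 3 = 0: r = r^2 mod 37 = 35^2 = 4
  bit 4 = 1: r = r^2 * 13 mod 37 = 4^2 * 13 = 16*13 = 23
  -> A = 23
B = 13^13 mod 37  (bits of 13 = 1101)
  bit 0 = 1: r = r^2 * 13 mod 37 = 1^2 * 13 = 1*13 = 13
  bit 1 = 1: r = r^2 * 13 mod 37 = 13^2 * 13 = 21*13 = 14
  bit 2 = 0: r = r^2 mod 37 = 14^2 = 11
  bit 3 = 1: r = r^2 * 13 mod 37 = 11^2 * 13 = 10*13 = 19
  -> B = 19
s = B^a = 19^21 mod 37  (bits of 21 = 10101)
  bit 0 = 1: r = r^2 * 19 mod 37 = 1^2 * 19 = 1*19 = 19
  bit 1 = 0: r = r^2 mod 37 = 19^2 = 28
  bit 2 = 1: r = r^2 * 19 mod 37 = 28^2 * 19 = 7*19 = 22
  bit 3 = 0: r = r^2 mod 37 = 22^2 = 3
  bit 4 = 1: r = r^2 * 19 mod 37 = 3^2 * 19 = 9*19 = 23
  -> s = B^a = 23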